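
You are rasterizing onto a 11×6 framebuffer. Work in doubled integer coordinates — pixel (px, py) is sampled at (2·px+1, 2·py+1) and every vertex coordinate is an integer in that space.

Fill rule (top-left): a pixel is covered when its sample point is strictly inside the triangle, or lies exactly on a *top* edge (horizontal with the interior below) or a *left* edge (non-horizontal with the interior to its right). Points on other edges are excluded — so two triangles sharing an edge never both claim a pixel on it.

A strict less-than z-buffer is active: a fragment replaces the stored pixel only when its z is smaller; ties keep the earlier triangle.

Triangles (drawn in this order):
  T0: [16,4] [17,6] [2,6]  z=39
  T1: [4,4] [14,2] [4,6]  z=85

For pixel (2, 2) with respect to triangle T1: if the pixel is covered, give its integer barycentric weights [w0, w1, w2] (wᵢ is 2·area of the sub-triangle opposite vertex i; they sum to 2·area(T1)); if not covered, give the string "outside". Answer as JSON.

T0:
  2·area = 30
  edge (16, 4)→(17, 6): d=(1,2) right/bottom  bias=-1
  edge (17, 6)→(2, 6): d=(-15,0) right/bottom  bias=-1
  edge (2, 6)→(16, 4): d=(14,-2) top-left  bias=+0
    (4,2)@(9, 5): e=[15,15,0] → █  [on edge]
    (5,2)@(11, 5): e=[11,15,4] → █
    (6,2)@(13, 5): e=[7,15,8] → █
    (7,2)@(15, 5): e=[3,15,12] → █
    (8,2)@(17, 5): e=[-1,15,16] → ·
    (4,3)@(9, 7): e=[17,-15,28] → ·
    (5,3)@(11, 7): e=[13,-15,32] → ·
    (6,3)@(13, 7): e=[9,-15,36] → ·
    (7,3)@(15, 7): e=[5,-15,40] → ·
  covered (4 px):
    · · · · · · · · · · ·
    · · · · · · · · · · ·
    · · · · █ █ █ █ · · ·
    · · · · · · · · · · ·
    · · · · · · · · · · ·
    · · · · · · · · · · ·
T1:
  2·area = 20
  edge (4, 4)→(14, 2): d=(10,-2) top-left  bias=+0
  edge (14, 2)→(4, 6): d=(-10,4) right/bottom  bias=-1
  edge (4, 6)→(4, 4): d=(0,-2) top-left  bias=+0
    (9,0)@(19, 1): e=[0,-10,30] → ·  [on edge]
    (4,1)@(9, 3): e=[0,10,10] → █  [on edge]
    (5,1)@(11, 3): e=[4,2,14] → █
    (6,1)@(13, 3): e=[8,-6,18] → ·
    (2,2)@(5, 5): e=[12,6,2] → █
    (3,2)@(7, 5): e=[16,-2,6] → ·
    (4,2)@(9, 5): e=[20,-10,10] → ·
    (5,2)@(11, 5): e=[24,-18,14] → ·
    (2,3)@(5, 7): e=[32,-14,2] → ·
  covered (3 px):
    · · · · · · · · · · ·
    · · · · █ █ · · · · ·
    · · █ · · · · · · · ·
    · · · · · · · · · · ·
    · · · · · · · · · · ·
    · · · · · · · · · · ·

Final: [6,2,12]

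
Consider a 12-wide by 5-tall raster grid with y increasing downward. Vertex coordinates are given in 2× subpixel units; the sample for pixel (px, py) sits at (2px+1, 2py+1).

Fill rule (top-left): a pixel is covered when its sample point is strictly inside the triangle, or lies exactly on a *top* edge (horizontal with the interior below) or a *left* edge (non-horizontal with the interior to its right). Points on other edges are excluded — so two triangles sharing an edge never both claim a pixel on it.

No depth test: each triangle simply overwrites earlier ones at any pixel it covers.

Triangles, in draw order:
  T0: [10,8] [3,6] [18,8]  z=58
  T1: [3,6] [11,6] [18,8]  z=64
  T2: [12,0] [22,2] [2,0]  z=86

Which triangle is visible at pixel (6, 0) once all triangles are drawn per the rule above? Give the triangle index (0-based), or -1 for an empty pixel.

T0:
  2·area = 16
  edge (10, 8)→(3, 6): d=(-7,-2) top-left  bias=+0
  edge (3, 6)→(18, 8): d=(15,2) right/bottom  bias=-1
  edge (18, 8)→(10, 8): d=(-8,0) right/bottom  bias=-1
    (3,3)@(7, 7): e=[1,7,8] → #
    (4,3)@(9, 7): e=[5,3,8] → #
    (5,3)@(11, 7): e=[9,-1,8] → ·
    (3,4)@(7, 9): e=[-13,37,-8] → ·
    (4,4)@(9, 9): e=[-9,33,-8] → ·
  covered (2 px):
    · · · · · · · · · · · ·
    · · · · · · · · · · · ·
    · · · · · · · · · · · ·
    · · · # # · · · · · · ·
    · · · · · · · · · · · ·
T1:
  2·area = 16
  edge (3, 6)→(11, 6): d=(8,0) top-left  bias=+0
  edge (11, 6)→(18, 8): d=(7,2) right/bottom  bias=-1
  edge (18, 8)→(3, 6): d=(-15,-2) top-left  bias=+0
    (5,3)@(11, 7): e=[8,7,1] → #
    (6,3)@(13, 7): e=[8,3,5] → #
    (7,3)@(15, 7): e=[8,-1,9] → ·
    (5,4)@(11, 9): e=[24,21,-29] → ·
    (6,4)@(13, 9): e=[24,17,-25] → ·
  covered (2 px):
    · · · · · · · · · · · ·
    · · · · · · · · · · · ·
    · · · · · · · · · · · ·
    · · · · · # # · · · · ·
    · · · · · · · · · · · ·
T2:
  2·area = 20
  edge (12, 0)→(22, 2): d=(10,2) right/bottom  bias=-1
  edge (22, 2)→(2, 0): d=(-20,-2) top-left  bias=+0
  edge (2, 0)→(12, 0): d=(10,0) top-left  bias=+0
    (6,0)@(13, 1): e=[8,2,10] → #
    (7,0)@(15, 1): e=[4,6,10] → #
    (8,0)@(17, 1): e=[0,10,10] → ·  [on edge]
    (6,1)@(13, 3): e=[28,-38,30] → ·
    (7,1)@(15, 3): e=[24,-34,30] → ·
  covered (2 px):
    · · · · · · # # · · · ·
    · · · · · · · · · · · ·
    · · · · · · · · · · · ·
    · · · · · · · · · · · ·
    · · · · · · · · · · · ·

Z-buffer (winner per pixel, '.' = empty):
  . . . . . . 2 2 . . . .
  . . . . . . . . . . . .
  . . . . . . . . . . . .
  . . . 0 0 1 1 . . . . .
  . . . . . . . . . . . .

Result: 2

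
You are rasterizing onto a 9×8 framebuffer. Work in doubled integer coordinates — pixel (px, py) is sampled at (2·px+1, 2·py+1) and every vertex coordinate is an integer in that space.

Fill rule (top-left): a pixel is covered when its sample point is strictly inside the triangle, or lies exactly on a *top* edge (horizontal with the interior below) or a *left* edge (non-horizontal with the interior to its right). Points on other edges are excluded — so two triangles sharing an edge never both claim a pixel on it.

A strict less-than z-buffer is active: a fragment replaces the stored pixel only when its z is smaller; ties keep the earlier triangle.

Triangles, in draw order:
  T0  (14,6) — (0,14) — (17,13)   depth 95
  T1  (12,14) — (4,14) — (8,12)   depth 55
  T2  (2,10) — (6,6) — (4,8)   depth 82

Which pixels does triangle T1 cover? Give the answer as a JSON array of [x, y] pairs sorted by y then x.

T0:
  2·area = 122  (B↔C swapped to make it positive)
  edge (14, 6)→(17, 13): d=(3,7) right/bottom  bias=-1
  edge (17, 13)→(0, 14): d=(-17,1) right/bottom  bias=-1
  edge (0, 14)→(14, 6): d=(14,-8) top-left  bias=+0
    (6,3)@(13, 7): e=[10,106,6] → #
    (7,3)@(15, 7): e=[-4,104,22] → ·
    (4,4)@(9, 9): e=[44,76,2] → #
    (5,4)@(11, 9): e=[30,74,18] → #
    (7,4)@(15, 9): e=[2,70,50] → #
    (8,4)@(17, 9): e=[-12,68,66] → ·
    (3,5)@(7, 11): e=[64,44,14] → #
    (8,5)@(17, 11): e=[-6,34,94] → ·
    (1,6)@(3, 13): e=[98,14,10] → #
    (2,6)@(5, 13): e=[84,12,26] → #
    (8,6)@(17, 13): e=[0,0,122] → ·  [on edge]
    (1,7)@(3, 15): e=[104,-20,38] → ·
  covered (17 px):
    · · · · · · · · ·
    · · · · · · · · ·
    · · · · · · · · ·
    · · · · · · # · ·
    · · · · # # # # ·
    · · · # # # # # ·
    · # # # # # # # ·
    · · · · · · · · ·
T1:
  2·area = 16
  edge (12, 14)→(4, 14): d=(-8,0) right/bottom  bias=-1
  edge (4, 14)→(8, 12): d=(4,-2) top-left  bias=+0
  edge (8, 12)→(12, 14): d=(4,2) right/bottom  bias=-1
    (3,6)@(7, 13): e=[8,2,6] → #
    (4,6)@(9, 13): e=[8,6,2] → #
    (5,6)@(11, 13): e=[8,10,-2] → ·
    (3,7)@(7, 15): e=[-8,10,14] → ·
    (4,7)@(9, 15): e=[-8,14,10] → ·
  covered (2 px):
    · · · · · · · · ·
    · · · · · · · · ·
    · · · · · · · · ·
    · · · · · · · · ·
    · · · · · · · · ·
    · · · · · · · · ·
    · · · # # · · · ·
    · · · · · · · · ·
T2:
  degenerate (2·area = 0) — covers nothing

Result: [[3,6],[4,6]]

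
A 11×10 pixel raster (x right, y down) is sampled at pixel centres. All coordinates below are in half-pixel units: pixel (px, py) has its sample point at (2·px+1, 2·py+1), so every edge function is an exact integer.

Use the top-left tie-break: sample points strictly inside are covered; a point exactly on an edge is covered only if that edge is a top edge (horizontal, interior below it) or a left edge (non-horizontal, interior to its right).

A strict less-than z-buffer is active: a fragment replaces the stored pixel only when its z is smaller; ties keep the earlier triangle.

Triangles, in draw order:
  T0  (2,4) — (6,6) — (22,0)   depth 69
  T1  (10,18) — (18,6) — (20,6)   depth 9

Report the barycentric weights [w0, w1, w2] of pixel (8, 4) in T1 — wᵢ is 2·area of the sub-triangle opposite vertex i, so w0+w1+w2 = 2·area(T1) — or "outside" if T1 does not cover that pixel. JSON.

T0:
  2·area = 56  (B↔C swapped to make it positive)
  edge (2, 4)→(22, 0): d=(20,-4) top-left  bias=+0
  edge (22, 0)→(6, 6): d=(-16,6) right/bottom  bias=-1
  edge (6, 6)→(2, 4): d=(-4,-2) top-left  bias=+0
    (8,0)@(17, 1): e=[0,14,42] → #  [on edge]
    (9,0)@(19, 1): e=[8,2,46] → #
    (10,0)@(21, 1): e=[16,-10,50] → ·
    (3,1)@(7, 3): e=[0,42,14] → #  [on edge]
    (4,1)@(9, 3): e=[8,30,18] → #
    (5,1)@(11, 3): e=[16,18,22] → #
    (6,1)@(13, 3): e=[24,6,26] → #
    (7,1)@(15, 3): e=[32,-6,30] → ·
    (8,1)@(17, 3): e=[40,-18,34] → ·
    (9,1)@(19, 3): e=[48,-30,38] → ·
    (2,2)@(5, 5): e=[32,22,2] → #
    (4,2)@(9, 5): e=[48,-2,10] → ·
  covered (8 px):
    · · · · · · · · # # ·
    · · · # # # # · · · ·
    · · # # · · · · · · ·
    · · · · · · · · · · ·
    · · · · · · · · · · ·
    · · · · · · · · · · ·
    · · · · · · · · · · ·
    · · · · · · · · · · ·
    · · · · · · · · · · ·
    · · · · · · · · · · ·
T1:
  2·area = 24
  edge (10, 18)→(18, 6): d=(8,-12) top-left  bias=+0
  edge (18, 6)→(20, 6): d=(2,0) top-left  bias=+0
  edge (20, 6)→(10, 18): d=(-10,12) right/bottom  bias=-1
    (9,3)@(19, 7): e=[20,2,2] → #
    (10,3)@(21, 7): e=[44,2,-22] → ·
    (8,4)@(17, 9): e=[12,6,6] → #
    (9,4)@(19, 9): e=[36,6,-18] → ·
    (7,5)@(15, 11): e=[4,10,10] → #
    (8,5)@(17, 11): e=[28,10,-14] → ·
    (7,6)@(15, 13): e=[20,14,-10] → ·
  covered (3 px):
    · · · · · · · · · · ·
    · · · · · · · · · · ·
    · · · · · · · · · · ·
    · · · · · · · · · # ·
    · · · · · · · · # · ·
    · · · · · · · # · · ·
    · · · · · · · · · · ·
    · · · · · · · · · · ·
    · · · · · · · · · · ·
    · · · · · · · · · · ·

Answer: [6,6,12]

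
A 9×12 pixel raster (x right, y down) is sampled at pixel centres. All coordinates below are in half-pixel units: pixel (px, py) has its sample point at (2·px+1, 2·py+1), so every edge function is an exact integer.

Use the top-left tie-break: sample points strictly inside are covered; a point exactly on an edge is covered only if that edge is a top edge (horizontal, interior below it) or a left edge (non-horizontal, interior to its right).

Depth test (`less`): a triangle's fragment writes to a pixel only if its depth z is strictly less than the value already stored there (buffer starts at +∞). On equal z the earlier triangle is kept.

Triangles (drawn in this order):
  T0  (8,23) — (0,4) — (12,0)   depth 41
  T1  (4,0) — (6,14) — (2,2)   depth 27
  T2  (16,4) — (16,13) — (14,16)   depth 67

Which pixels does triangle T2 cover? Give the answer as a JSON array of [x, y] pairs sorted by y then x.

T0:
  2·area = 260
  edge (8, 23)→(0, 4): d=(-8,-19) top-left  bias=+0
  edge (0, 4)→(12, 0): d=(12,-4) top-left  bias=+0
  edge (12, 0)→(8, 23): d=(-4,23) right/bottom  bias=-1
    (4,0)@(9, 1): e=[195,0,65] → #  [on edge]
    (5,0)@(11, 1): e=[233,8,19] → #
    (6,0)@(13, 1): e=[271,16,-27] → ·
    (1,1)@(3, 3): e=[65,0,195] → #  [on edge]
    (2,1)@(5, 3): e=[103,8,149] → #
    (3,1)@(7, 3): e=[141,16,103] → #
    (6,1)@(13, 3): e=[255,40,-35] → ·
    (0,2)@(1, 5): e=[11,16,233] → #
    (6,2)@(13, 5): e=[239,64,-43] → ·
    (0,3)@(1, 7): e=[-5,40,225] → ·
    (1,3)@(3, 7): e=[33,48,179] → #
    (5,3)@(11, 7): e=[185,80,-5] → ·
  covered (34 px):
    · · · · # # · · ·
    · # # # # # · · ·
    # # # # # # · · ·
    · # # # # · · · ·
    · # # # # · · · ·
    · # # # # · · · ·
    · · # # # · · · ·
    · · # # # · · · ·
    · · · # # · · · ·
    · · · # · · · · ·
    · · · · · · · · ·
    · · · · · · · · ·
T1:
  2·area = 32
  edge (4, 0)→(6, 14): d=(2,14) right/bottom  bias=-1
  edge (6, 14)→(2, 2): d=(-4,-12) top-left  bias=+0
  edge (2, 2)→(4, 0): d=(2,-2) top-left  bias=+0
    (1,0)@(3, 1): e=[16,16,0] → #  [on edge]
    (2,0)@(5, 1): e=[-12,40,4] → ·
    (0,1)@(1, 3): e=[48,-16,0] → ·  [on edge]
    (1,1)@(3, 3): e=[20,8,4] → #
    (2,1)@(5, 3): e=[-8,32,8] → ·
    (1,2)@(3, 5): e=[24,0,8] → #  [on edge]
    (2,2)@(5, 5): e=[-4,24,12] → ·
    (1,3)@(3, 7): e=[28,-8,12] → ·
    (2,3)@(5, 7): e=[0,16,16] → ·  [on edge]
    (2,4)@(5, 9): e=[4,8,20] → #
    (3,4)@(7, 9): e=[-24,32,24] → ·
    (2,5)@(5, 11): e=[8,0,24] → #  [on edge]
    (3,8)@(7, 17): e=[-8,0,40] → ·  [on edge]
    (3,10)@(7, 21): e=[0,-16,48] → ·  [on edge]
    (4,11)@(9, 23): e=[-24,0,56] → ·  [on edge]
  covered (5 px):
    · # · · · · · · ·
    · # · · · · · · ·
    · # · · · · · · ·
    · · · · · · · · ·
    · · # · · · · · ·
    · · # · · · · · ·
    · · · · · · · · ·
    · · · · · · · · ·
    · · · · · · · · ·
    · · · · · · · · ·
    · · · · · · · · ·
    · · · · · · · · ·
T2:
  2·area = 18
  edge (16, 4)→(16, 13): d=(0,9) right/bottom  bias=-1
  edge (16, 13)→(14, 16): d=(-2,3) right/bottom  bias=-1
  edge (14, 16)→(16, 4): d=(2,-12) top-left  bias=+0
    (7,5)@(15, 11): e=[9,7,2] → #
    (8,5)@(17, 11): e=[-9,1,26] → ·
    (7,6)@(15, 13): e=[9,3,6] → #
    (8,6)@(17, 13): e=[-9,-3,30] → ·
    (7,7)@(15, 15): e=[9,-1,10] → ·
  covered (2 px):
    · · · · · · · · ·
    · · · · · · · · ·
    · · · · · · · · ·
    · · · · · · · · ·
    · · · · · · · · ·
    · · · · · · · # ·
    · · · · · · · # ·
    · · · · · · · · ·
    · · · · · · · · ·
    · · · · · · · · ·
    · · · · · · · · ·
    · · · · · · · · ·

Result: [[7,5],[7,6]]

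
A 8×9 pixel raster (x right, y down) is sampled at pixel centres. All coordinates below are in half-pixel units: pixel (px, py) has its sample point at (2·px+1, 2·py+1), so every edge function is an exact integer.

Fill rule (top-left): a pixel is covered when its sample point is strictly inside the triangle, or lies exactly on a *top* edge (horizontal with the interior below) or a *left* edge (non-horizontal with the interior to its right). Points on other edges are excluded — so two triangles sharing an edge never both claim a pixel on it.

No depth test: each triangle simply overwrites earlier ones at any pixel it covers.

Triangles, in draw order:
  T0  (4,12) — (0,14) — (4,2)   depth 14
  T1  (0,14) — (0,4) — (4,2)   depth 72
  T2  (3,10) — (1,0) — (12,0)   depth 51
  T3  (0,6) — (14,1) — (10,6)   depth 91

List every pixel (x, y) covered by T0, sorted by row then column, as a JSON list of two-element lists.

T0:
  2·area = 40
  edge (4, 12)→(0, 14): d=(-4,2) right/bottom  bias=-1
  edge (0, 14)→(4, 2): d=(4,-12) top-left  bias=+0
  edge (4, 2)→(4, 12): d=(0,10) right/bottom  bias=-1
    (1,2)@(3, 5): e=[30,0,10] → █  [on edge]
    (2,2)@(5, 5): e=[26,24,-10] → ·
    (1,3)@(3, 7): e=[22,8,10] → █
    (2,3)@(5, 7): e=[18,32,-10] → ·
    (1,4)@(3, 9): e=[14,16,10] → █
    (2,4)@(5, 9): e=[10,40,-10] → ·
    (0,5)@(1, 11): e=[10,0,30] → █  [on edge]
    (2,5)@(5, 11): e=[2,48,-10] → ·
    (0,6)@(1, 13): e=[2,8,30] → █
    (1,6)@(3, 13): e=[-2,32,10] → ·
    (0,7)@(1, 15): e=[-6,16,30] → ·
  covered (6 px):
    · · · · · · · ·
    · · · · · · · ·
    · █ · · · · · ·
    · █ · · · · · ·
    · █ · · · · · ·
    █ █ · · · · · ·
    █ · · · · · · ·
    · · · · · · · ·
    · · · · · · · ·
T1:
  2·area = 40
  edge (0, 14)→(0, 4): d=(0,-10) top-left  bias=+0
  edge (0, 4)→(4, 2): d=(4,-2) top-left  bias=+0
  edge (4, 2)→(0, 14): d=(-4,12) right/bottom  bias=-1
    (1,1)@(3, 3): e=[30,2,8] → █
    (2,1)@(5, 3): e=[50,6,-16] → ·
    (0,2)@(1, 5): e=[10,6,24] → █
    (1,2)@(3, 5): e=[30,10,0] → ·  [on edge]
    (0,3)@(1, 7): e=[10,14,16] → █
    (1,3)@(3, 7): e=[30,18,-8] → ·
    (0,4)@(1, 9): e=[10,22,8] → █
    (1,4)@(3, 9): e=[30,26,-16] → ·
    (0,5)@(1, 11): e=[10,30,0] → ·  [on edge]
  covered (4 px):
    · · · · · · · ·
    · █ · · · · · ·
    █ · · · · · · ·
    █ · · · · · · ·
    █ · · · · · · ·
    · · · · · · · ·
    · · · · · · · ·
    · · · · · · · ·
    · · · · · · · ·
T2:
  2·area = 110
  edge (3, 10)→(1, 0): d=(-2,-10) top-left  bias=+0
  edge (1, 0)→(12, 0): d=(11,0) top-left  bias=+0
  edge (12, 0)→(3, 10): d=(-9,10) right/bottom  bias=-1
    (1,0)@(3, 1): e=[18,11,81] → █
    (2,0)@(5, 1): e=[38,11,61] → █
    (3,0)@(7, 1): e=[58,11,41] → █
    (4,0)@(9, 1): e=[78,11,21] → █
    (5,0)@(11, 1): e=[98,11,1] → █
    (6,0)@(13, 1): e=[118,11,-19] → ·
    (1,1)@(3, 3): e=[14,33,63] → █
    (5,1)@(11, 3): e=[94,33,-17] → ·
    (1,2)@(3, 5): e=[10,55,45] → █
    (4,2)@(9, 5): e=[70,55,-15] → ·
    (1,3)@(3, 7): e=[6,77,27] → █
    (3,3)@(7, 7): e=[46,77,-13] → ·
  covered (15 px):
    · █ █ █ █ █ · ·
    · █ █ █ █ · · ·
    · █ █ █ · · · ·
    · █ █ · · · · ·
    · █ · · · · · ·
    · · · · · · · ·
    · · · · · · · ·
    · · · · · · · ·
    · · · · · · · ·
T3:
  2·area = 50
  edge (0, 6)→(14, 1): d=(14,-5) top-left  bias=+0
  edge (14, 1)→(10, 6): d=(-4,5) right/bottom  bias=-1
  edge (10, 6)→(0, 6): d=(-10,0) right/bottom  bias=-1
    (4,1)@(9, 3): e=[3,17,30] → █
    (5,1)@(11, 3): e=[13,7,30] → █
    (6,1)@(13, 3): e=[23,-3,30] → ·
    (1,2)@(3, 5): e=[1,39,10] → █
    (2,2)@(5, 5): e=[11,29,10] → █
    (3,2)@(7, 5): e=[21,19,10] → █
    (5,2)@(11, 5): e=[41,-1,10] → ·
    (1,3)@(3, 7): e=[29,31,-10] → ·
    (2,3)@(5, 7): e=[39,21,-10] → ·
    (3,3)@(7, 7): e=[49,11,-10] → ·
    (4,3)@(9, 7): e=[59,1,-10] → ·
  covered (6 px):
    · · · · · · · ·
    · · · · █ █ · ·
    · █ █ █ █ · · ·
    · · · · · · · ·
    · · · · · · · ·
    · · · · · · · ·
    · · · · · · · ·
    · · · · · · · ·
    · · · · · · · ·

Answer: [[1,2],[1,3],[1,4],[0,5],[1,5],[0,6]]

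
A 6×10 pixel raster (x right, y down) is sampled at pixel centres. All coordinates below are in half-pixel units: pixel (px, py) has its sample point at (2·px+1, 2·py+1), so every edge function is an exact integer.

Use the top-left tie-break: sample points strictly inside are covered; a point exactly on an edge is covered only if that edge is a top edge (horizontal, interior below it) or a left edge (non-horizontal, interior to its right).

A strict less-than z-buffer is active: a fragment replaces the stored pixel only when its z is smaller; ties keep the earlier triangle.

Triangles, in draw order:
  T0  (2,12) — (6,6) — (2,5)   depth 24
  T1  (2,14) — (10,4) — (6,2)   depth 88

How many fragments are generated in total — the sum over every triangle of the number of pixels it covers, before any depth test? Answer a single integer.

T0:
  2·area = 28  (B↔C swapped to make it positive)
  edge (2, 12)→(2, 5): d=(0,-7) top-left  bias=+0
  edge (2, 5)→(6, 6): d=(4,1) right/bottom  bias=-1
  edge (6, 6)→(2, 12): d=(-4,6) right/bottom  bias=-1
    (1,3)@(3, 7): e=[7,7,14] → #
    (2,3)@(5, 7): e=[21,5,2] → #
    (3,3)@(7, 7): e=[35,3,-10] → ·
    (1,4)@(3, 9): e=[7,15,6] → #
    (2,4)@(5, 9): e=[21,13,-6] → ·
    (1,5)@(3, 11): e=[7,23,-2] → ·
  covered (3 px):
    · · · · · ·
    · · · · · ·
    · · · · · ·
    · # # · · ·
    · # · · · ·
    · · · · · ·
    · · · · · ·
    · · · · · ·
    · · · · · ·
    · · · · · ·
T1:
  2·area = 56  (B↔C swapped to make it positive)
  edge (2, 14)→(6, 2): d=(4,-12) top-left  bias=+0
  edge (6, 2)→(10, 4): d=(4,2) right/bottom  bias=-1
  edge (10, 4)→(2, 14): d=(-8,10) right/bottom  bias=-1
    (3,1)@(7, 3): e=[16,2,38] → #
    (4,1)@(9, 3): e=[40,-2,18] → ·
    (2,2)@(5, 5): e=[0,14,42] → #  [on edge]
    (4,2)@(9, 5): e=[48,6,2] → #
    (5,2)@(11, 5): e=[72,2,-18] → ·
    (2,3)@(5, 7): e=[8,22,26] → #
    (4,3)@(9, 7): e=[56,14,-14] → ·
    (2,4)@(5, 9): e=[16,30,10] → #
    (3,4)@(7, 9): e=[40,26,-10] → ·
    (1,5)@(3, 11): e=[0,42,14] → #  [on edge]
    (2,5)@(5, 11): e=[24,38,-6] → ·
    (1,6)@(3, 13): e=[8,50,-2] → ·
    (0,8)@(1, 17): e=[0,70,-14] → ·  [on edge]
  covered (8 px):
    · · · · · ·
    · · · # · ·
    · · # # # ·
    · · # # · ·
    · · # · · ·
    · # · · · ·
    · · · · · ·
    · · · · · ·
    · · · · · ·
    · · · · · ·

Final: 11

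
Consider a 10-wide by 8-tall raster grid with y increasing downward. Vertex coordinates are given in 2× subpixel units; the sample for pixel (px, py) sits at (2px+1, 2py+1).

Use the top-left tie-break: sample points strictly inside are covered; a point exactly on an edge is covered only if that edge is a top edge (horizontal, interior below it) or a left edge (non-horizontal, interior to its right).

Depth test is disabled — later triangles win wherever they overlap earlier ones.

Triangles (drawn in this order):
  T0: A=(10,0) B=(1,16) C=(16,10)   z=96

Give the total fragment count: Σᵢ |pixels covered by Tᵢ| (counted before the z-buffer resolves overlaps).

T0:
  2·area = 186  (B↔C swapped to make it positive)
  edge (10, 0)→(16, 10): d=(6,10) right/bottom  bias=-1
  edge (16, 10)→(1, 16): d=(-15,6) right/bottom  bias=-1
  edge (1, 16)→(10, 0): d=(9,-16) top-left  bias=+0
    (4,1)@(9, 3): e=[28,147,11] → X
    (5,1)@(11, 3): e=[8,135,43] → X
    (6,1)@(13, 3): e=[-12,123,75] → .
    (4,2)@(9, 5): e=[40,117,29] → X
    (6,2)@(13, 5): e=[0,93,93] → .  [on edge]
    (3,3)@(7, 7): e=[72,99,15] → X
    (6,3)@(13, 7): e=[12,63,111] → X
    (7,3)@(15, 7): e=[-8,51,143] → .
    (2,4)@(5, 9): e=[104,81,1] → X
    (7,4)@(15, 9): e=[4,21,161] → X
    (8,4)@(17, 9): e=[-16,9,193] → .
    (2,5)@(5, 11): e=[116,51,19] → X
    (9,7)@(19, 15): e=[0,-93,279] → .  [on edge]
  covered (23 px):
    . . . . . . . . . .
    . . . . X X . . . .
    . . . . X X . . . .
    . . . X X X X . . .
    . . X X X X X X . .
    . . X X X X X . . .
    . X X X . . . . . .
    . X . . . . . . . .

Result: 23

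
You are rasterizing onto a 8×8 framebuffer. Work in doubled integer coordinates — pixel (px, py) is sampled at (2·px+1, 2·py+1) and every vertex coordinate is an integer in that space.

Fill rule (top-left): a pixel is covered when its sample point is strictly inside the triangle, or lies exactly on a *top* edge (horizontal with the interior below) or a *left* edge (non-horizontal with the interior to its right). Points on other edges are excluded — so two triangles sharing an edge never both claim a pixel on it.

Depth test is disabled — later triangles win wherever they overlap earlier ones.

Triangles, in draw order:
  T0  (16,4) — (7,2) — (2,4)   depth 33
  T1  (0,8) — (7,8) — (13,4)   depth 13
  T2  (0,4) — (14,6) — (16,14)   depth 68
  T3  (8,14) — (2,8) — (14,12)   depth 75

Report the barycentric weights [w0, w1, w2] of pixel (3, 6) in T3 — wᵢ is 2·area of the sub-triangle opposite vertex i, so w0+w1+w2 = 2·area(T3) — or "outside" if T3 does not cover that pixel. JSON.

T0:
  2·area = 28  (B↔C swapped to make it positive)
  edge (16, 4)→(2, 4): d=(-14,0) right/bottom  bias=-1
  edge (2, 4)→(7, 2): d=(5,-2) top-left  bias=+0
  edge (7, 2)→(16, 4): d=(9,2) right/bottom  bias=-1
    (2,1)@(5, 3): e=[14,1,13] → X
    (3,1)@(7, 3): e=[14,5,9] → X
    (4,1)@(9, 3): e=[14,9,5] → X
    (5,1)@(11, 3): e=[14,13,1] → X
    (6,1)@(13, 3): e=[14,17,-3] → .
    (2,2)@(5, 5): e=[-14,11,31] → .
    (3,2)@(7, 5): e=[-14,15,27] → .
    (4,2)@(9, 5): e=[-14,19,23] → .
    (5,2)@(11, 5): e=[-14,23,19] → .
  covered (4 px):
    . . . . . . . .
    . . X X X X . .
    . . . . . . . .
    . . . . . . . .
    . . . . . . . .
    . . . . . . . .
    . . . . . . . .
    . . . . . . . .
T1:
  2·area = 28  (B↔C swapped to make it positive)
  edge (0, 8)→(13, 4): d=(13,-4) top-left  bias=+0
  edge (13, 4)→(7, 8): d=(-6,4) right/bottom  bias=-1
  edge (7, 8)→(0, 8): d=(-7,0) right/bottom  bias=-1
    (5,2)@(11, 5): e=[5,2,21] → X
    (6,2)@(13, 5): e=[13,-6,21] → .
    (2,3)@(5, 7): e=[7,14,7] → X
    (3,3)@(7, 7): e=[15,6,7] → X
    (4,3)@(9, 7): e=[23,-2,7] → .
    (5,3)@(11, 7): e=[31,-10,7] → .
    (2,4)@(5, 9): e=[33,2,-7] → .
    (3,4)@(7, 9): e=[41,-6,-7] → .
  covered (3 px):
    . . . . . . . .
    . . . . . . . .
    . . . . . X . .
    . . X X . . . .
    . . . . . . . .
    . . . . . . . .
    . . . . . . . .
    . . . . . . . .
T2:
  2·area = 108
  edge (0, 4)→(14, 6): d=(14,2) right/bottom  bias=-1
  edge (14, 6)→(16, 14): d=(2,8) right/bottom  bias=-1
  edge (16, 14)→(0, 4): d=(-16,-10) top-left  bias=+0
    (1,2)@(3, 5): e=[8,86,14] → X
    (2,2)@(5, 5): e=[4,70,34] → X
    (3,2)@(7, 5): e=[0,54,54] → .  [on edge]
    (1,3)@(3, 7): e=[36,90,-18] → .
    (2,3)@(5, 7): e=[32,74,2] → X
    (3,3)@(7, 7): e=[28,58,22] → X
    (4,3)@(9, 7): e=[24,42,42] → X
    (5,3)@(11, 7): e=[20,26,62] → X
    (6,3)@(13, 7): e=[16,10,82] → X
    (7,3)@(15, 7): e=[12,-6,102] → .
    (2,4)@(5, 9): e=[60,78,-30] → .
    (3,4)@(7, 9): e=[56,62,-10] → .
  covered (13 px):
    . . . . . . . .
    . . . . . . . .
    . X X . . . . .
    . . X X X X X .
    . . . . X X X .
    . . . . . . X X
    . . . . . . . X
    . . . . . . . .
T3:
  2·area = 48
  edge (8, 14)→(2, 8): d=(-6,-6) top-left  bias=+0
  edge (2, 8)→(14, 12): d=(12,4) right/bottom  bias=-1
  edge (14, 12)→(8, 14): d=(-6,2) right/bottom  bias=-1
    (0,3)@(1, 7): e=[0,-8,56] → .  [on edge]
    (1,4)@(3, 9): e=[0,8,40] → X  [on edge]
    (2,4)@(5, 9): e=[12,0,36] → .  [on edge]
    (1,5)@(3, 11): e=[-12,32,28] → .
    (2,5)@(5, 11): e=[0,24,24] → X  [on edge]
    (3,5)@(7, 11): e=[12,16,20] → X
    (4,5)@(9, 11): e=[24,8,16] → X
    (5,5)@(11, 11): e=[36,0,12] → .  [on edge]
    (2,6)@(5, 13): e=[-12,48,12] → .
    (3,6)@(7, 13): e=[0,40,8] → X  [on edge]
    (5,6)@(11, 13): e=[24,24,0] → .  [on edge]
    (2,7)@(5, 15): e=[-24,72,0] → .  [on edge]
    (4,7)@(9, 15): e=[0,56,-8] → .  [on edge]
  covered (6 px):
    . . . . . . . .
    . . . . . . . .
    . . . . . . . .
    . . . . . . . .
    . X . . . . . .
    . . X X X . . .
    . . . X X . . .
    . . . . . . . .

Result: [40,8,0]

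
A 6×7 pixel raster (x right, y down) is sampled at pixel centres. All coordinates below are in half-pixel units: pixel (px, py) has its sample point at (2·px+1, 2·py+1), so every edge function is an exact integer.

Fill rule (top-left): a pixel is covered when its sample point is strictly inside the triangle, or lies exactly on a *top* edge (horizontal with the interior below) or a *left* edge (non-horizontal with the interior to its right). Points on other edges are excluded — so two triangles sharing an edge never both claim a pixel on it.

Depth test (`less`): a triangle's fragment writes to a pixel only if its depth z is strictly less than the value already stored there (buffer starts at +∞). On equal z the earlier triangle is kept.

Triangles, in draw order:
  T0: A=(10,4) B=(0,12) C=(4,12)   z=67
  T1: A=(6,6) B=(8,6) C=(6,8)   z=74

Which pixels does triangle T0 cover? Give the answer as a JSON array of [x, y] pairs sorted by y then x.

T0:
  2·area = 32  (B↔C swapped to make it positive)
  edge (10, 4)→(4, 12): d=(-6,8) right/bottom  bias=-1
  edge (4, 12)→(0, 12): d=(-4,0) right/bottom  bias=-1
  edge (0, 12)→(10, 4): d=(10,-8) top-left  bias=+0
    (4,2)@(9, 5): e=[2,28,2] → #
    (5,2)@(11, 5): e=[-14,28,18] → ·
    (3,3)@(7, 7): e=[6,20,6] → #
    (4,3)@(9, 7): e=[-10,20,22] → ·
    (2,4)@(5, 9): e=[10,12,10] → #
    (3,4)@(7, 9): e=[-6,12,26] → ·
    (1,5)@(3, 11): e=[14,4,14] → #
    (2,5)@(5, 11): e=[-2,4,30] → ·
    (1,6)@(3, 13): e=[2,-4,34] → ·
  covered (4 px):
    · · · · · ·
    · · · · · ·
    · · · · # ·
    · · · # · ·
    · · # · · ·
    · # · · · ·
    · · · · · ·
T1:
  2·area = 4
  edge (6, 6)→(8, 6): d=(2,0) top-left  bias=+0
  edge (8, 6)→(6, 8): d=(-2,2) right/bottom  bias=-1
  edge (6, 8)→(6, 6): d=(0,-2) top-left  bias=+0
    (5,1)@(11, 3): e=[-6,0,10] → ·  [on edge]
    (4,2)@(9, 5): e=[-2,0,6] → ·  [on edge]
    (3,3)@(7, 7): e=[2,0,2] → ·  [on edge]
    (2,4)@(5, 9): e=[6,0,-2] → ·  [on edge]
    (1,5)@(3, 11): e=[10,0,-6] → ·  [on edge]
    (0,6)@(1, 13): e=[14,0,-10] → ·  [on edge]
  covered (0 px):
    · · · · · ·
    · · · · · ·
    · · · · · ·
    · · · · · ·
    · · · · · ·
    · · · · · ·
    · · · · · ·

Result: [[4,2],[3,3],[2,4],[1,5]]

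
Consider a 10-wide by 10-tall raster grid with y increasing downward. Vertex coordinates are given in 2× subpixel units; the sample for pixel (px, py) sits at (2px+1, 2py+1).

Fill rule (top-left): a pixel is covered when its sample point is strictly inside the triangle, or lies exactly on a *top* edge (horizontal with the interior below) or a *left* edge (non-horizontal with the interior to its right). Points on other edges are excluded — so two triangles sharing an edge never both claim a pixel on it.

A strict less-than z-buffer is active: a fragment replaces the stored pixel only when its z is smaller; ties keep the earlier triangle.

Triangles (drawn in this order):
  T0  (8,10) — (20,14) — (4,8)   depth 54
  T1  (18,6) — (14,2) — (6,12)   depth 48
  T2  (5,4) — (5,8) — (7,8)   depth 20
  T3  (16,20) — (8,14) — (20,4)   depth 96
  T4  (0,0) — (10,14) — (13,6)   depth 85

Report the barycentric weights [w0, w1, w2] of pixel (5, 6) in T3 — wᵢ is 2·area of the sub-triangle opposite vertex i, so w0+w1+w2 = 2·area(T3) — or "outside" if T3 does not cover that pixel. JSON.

T0:
  2·area = 8  (B↔C swapped to make it positive)
  edge (8, 10)→(4, 8): d=(-4,-2) top-left  bias=+0
  edge (4, 8)→(20, 14): d=(16,6) right/bottom  bias=-1
  edge (20, 14)→(8, 10): d=(-12,-4) top-left  bias=+0
    (2,4)@(5, 9): e=[-2,10,0] → .  [on edge]
    (5,5)@(11, 11): e=[2,6,0] → X  [on edge]
    (6,5)@(13, 11): e=[6,-6,8] → .
    (5,6)@(11, 13): e=[-6,38,-24] → .
    (8,6)@(17, 13): e=[6,2,0] → X  [on edge]
    (9,6)@(19, 13): e=[10,-10,8] → .
    (8,7)@(17, 15): e=[-2,34,-24] → .
  covered (2 px):
    . . . . . . . . . .
    . . . . . . . . . .
    . . . . . . . . . .
    . . . . . . . . . .
    . . . . . . . . . .
    . . . . . X . . . .
    . . . . . . . . X .
    . . . . . . . . . .
    . . . . . . . . . .
    . . . . . . . . . .
T1:
  2·area = 72  (B↔C swapped to make it positive)
  edge (18, 6)→(6, 12): d=(-12,6) right/bottom  bias=-1
  edge (6, 12)→(14, 2): d=(8,-10) top-left  bias=+0
  edge (14, 2)→(18, 6): d=(4,4) right/bottom  bias=-1
    (6,0)@(13, 1): e=[90,-18,0] → .  [on edge]
    (7,1)@(15, 3): e=[54,18,0] → .  [on edge]
    (6,2)@(13, 5): e=[42,14,16] → X
    (7,2)@(15, 5): e=[30,34,8] → X
    (8,2)@(17, 5): e=[18,54,0] → .  [on edge]
    (5,3)@(11, 7): e=[30,10,32] → X
    (8,3)@(17, 7): e=[-6,70,8] → .
    (9,3)@(19, 7): e=[-18,90,0] → .  [on edge]
    (4,4)@(9, 9): e=[18,6,48] → X
    (6,4)@(13, 9): e=[-6,46,32] → .
    (7,4)@(15, 9): e=[-18,66,24] → .
    (3,5)@(7, 11): e=[6,2,64] → X
  covered (8 px):
    . . . . . . . . . .
    . . . . . . . . . .
    . . . . . . X X . .
    . . . . . X X X . .
    . . . . X X . . . .
    . . . X . . . . . .
    . . . . . . . . . .
    . . . . . . . . . .
    . . . . . . . . . .
    . . . . . . . . . .
T2:
  2·area = 8  (B↔C swapped to make it positive)
  edge (5, 4)→(7, 8): d=(2,4) right/bottom  bias=-1
  edge (7, 8)→(5, 8): d=(-2,0) right/bottom  bias=-1
  edge (5, 8)→(5, 4): d=(0,-4) top-left  bias=+0
    (2,0)@(5, 1): e=[-6,14,0] → .  [on edge]
    (2,1)@(5, 3): e=[-2,10,0] → .  [on edge]
    (2,2)@(5, 5): e=[2,6,0] → X  [on edge]
    (3,2)@(7, 5): e=[-6,6,8] → .
    (2,3)@(5, 7): e=[6,2,0] → X  [on edge]
    (3,3)@(7, 7): e=[-2,2,8] → .
    (2,4)@(5, 9): e=[10,-2,0] → .  [on edge]
    (2,5)@(5, 11): e=[14,-6,0] → .  [on edge]
    (2,6)@(5, 13): e=[18,-10,0] → .  [on edge]
    (2,7)@(5, 15): e=[22,-14,0] → .  [on edge]
    (2,8)@(5, 17): e=[26,-18,0] → .  [on edge]
    (2,9)@(5, 19): e=[30,-22,0] → .  [on edge]
  covered (2 px):
    . . . . . . . . . .
    . . . . . . . . . .
    . . X . . . . . . .
    . . X . . . . . . .
    . . . . . . . . . .
    . . . . . . . . . .
    . . . . . . . . . .
    . . . . . . . . . .
    . . . . . . . . . .
    . . . . . . . . . .
T3:
  2·area = 152
  edge (16, 20)→(8, 14): d=(-8,-6) top-left  bias=+0
  edge (8, 14)→(20, 4): d=(12,-10) top-left  bias=+0
  edge (20, 4)→(16, 20): d=(-4,16) right/bottom  bias=-1
    (9,2)@(19, 5): e=[138,2,12] → X
    (8,3)@(17, 7): e=[110,6,36] → X
    (7,4)@(15, 9): e=[82,10,60] → X
    (9,4)@(19, 9): e=[106,50,-4] → .
    (6,5)@(13, 11): e=[54,14,84] → X
    (9,5)@(19, 11): e=[90,74,-12] → .
    (5,6)@(11, 13): e=[26,18,108] → X
    (9,6)@(19, 13): e=[74,98,-20] → .
    (5,7)@(11, 15): e=[10,42,100] → X
    (9,7)@(19, 15): e=[58,122,-28] → .
    (5,8)@(11, 17): e=[-6,66,92] → .
    (6,8)@(13, 17): e=[6,86,60] → X
  covered (19 px):
    . . . . . . . . . .
    . . . . . . . . . .
    . . . . . . . . . X
    . . . . . . . . X X
    . . . . . . . X X .
    . . . . . . X X X .
    . . . . . X X X X .
    . . . . . X X X X .
    . . . . . . X X . .
    . . . . . . . X . .
T4:
  2·area = 122  (B↔C swapped to make it positive)
  edge (0, 0)→(13, 6): d=(13,6) right/bottom  bias=-1
  edge (13, 6)→(10, 14): d=(-3,8) right/bottom  bias=-1
  edge (10, 14)→(0, 0): d=(-10,-14) top-left  bias=+0
    (0,0)@(1, 1): e=[7,111,4] → X
    (1,0)@(3, 1): e=[-5,95,32] → .
    (0,1)@(1, 3): e=[33,105,-16] → .
    (1,1)@(3, 3): e=[21,89,12] → X
    (2,1)@(5, 3): e=[9,73,40] → X
    (3,1)@(7, 3): e=[-3,57,68] → .
    (1,2)@(3, 5): e=[47,83,-8] → .
    (2,2)@(5, 5): e=[35,67,20] → X
    (3,2)@(7, 5): e=[23,51,48] → X
    (4,2)@(9, 5): e=[11,35,76] → X
    (5,2)@(11, 5): e=[-1,19,104] → .
    (2,3)@(5, 7): e=[61,61,0] → X  [on edge]
  covered (15 px):
    X . . . . . . . . .
    . X X . . . . . . .
    . . X X X . . . . .
    . . X X X X . . . .
    . . . X X X . . . .
    . . . . X X . . . .
    . . . . . . . . . .
    . . . . . . . . . .
    . . . . . . . . . .
    . . . . . . . . . .

Final: [18,108,26]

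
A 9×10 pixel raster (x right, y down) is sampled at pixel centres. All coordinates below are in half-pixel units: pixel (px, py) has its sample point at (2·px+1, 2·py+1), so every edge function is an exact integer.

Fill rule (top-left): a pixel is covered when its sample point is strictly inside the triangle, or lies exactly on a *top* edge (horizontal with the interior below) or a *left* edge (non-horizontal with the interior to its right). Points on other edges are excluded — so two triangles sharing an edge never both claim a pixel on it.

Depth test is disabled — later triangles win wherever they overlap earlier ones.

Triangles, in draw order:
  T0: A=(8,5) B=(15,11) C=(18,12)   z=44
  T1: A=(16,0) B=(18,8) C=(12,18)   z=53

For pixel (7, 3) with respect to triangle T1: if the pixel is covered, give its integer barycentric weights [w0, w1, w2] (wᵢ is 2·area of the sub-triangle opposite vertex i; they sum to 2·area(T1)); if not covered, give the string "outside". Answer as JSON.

T0:
  2·area = 11  (B↔C swapped to make it positive)
  edge (8, 5)→(18, 12): d=(10,7) right/bottom  bias=-1
  edge (18, 12)→(15, 11): d=(-3,-1) top-left  bias=+0
  edge (15, 11)→(8, 5): d=(-7,-6) top-left  bias=+0
    (1,3)@(3, 7): e=[55,0,-44] → ·  [on edge]
    (4,4)@(9, 9): e=[33,0,-22] → ·  [on edge]
    (6,4)@(13, 9): e=[5,4,2] → #
    (7,4)@(15, 9): e=[-9,6,14] → ·
    (6,5)@(13, 11): e=[25,-2,-12] → ·
    (7,5)@(15, 11): e=[11,0,0] → #  [on edge]
    (8,5)@(17, 11): e=[-3,2,12] → ·
    (7,6)@(15, 13): e=[31,-6,-14] → ·
  covered (2 px):
    · · · · · · · · ·
    · · · · · · · · ·
    · · · · · · · · ·
    · · · · · · · · ·
    · · · · · · # · ·
    · · · · · · · # ·
    · · · · · · · · ·
    · · · · · · · · ·
    · · · · · · · · ·
    · · · · · · · · ·
T1:
  2·area = 68
  edge (16, 0)→(18, 8): d=(2,8) right/bottom  bias=-1
  edge (18, 8)→(12, 18): d=(-6,10) right/bottom  bias=-1
  edge (12, 18)→(16, 0): d=(4,-18) top-left  bias=+0
    (7,2)@(15, 5): e=[18,48,2] → #
    (8,2)@(17, 5): e=[2,28,38] → #
    (7,3)@(15, 7): e=[22,36,10] → #
    (7,4)@(15, 9): e=[26,24,18] → #
    (7,5)@(15, 11): e=[30,12,26] → #
    (8,5)@(17, 11): e=[14,-8,62] → ·
    (7,6)@(15, 13): e=[34,0,34] → ·  [on edge]
    (6,7)@(13, 15): e=[54,8,6] → #
    (7,7)@(15, 15): e=[38,-12,42] → ·
    (6,8)@(13, 17): e=[58,-4,14] → ·
  covered (8 px):
    · · · · · · · · ·
    · · · · · · · · ·
    · · · · · · · # #
    · · · · · · · # #
    · · · · · · · # #
    · · · · · · · # ·
    · · · · · · · · ·
    · · · · · · # · ·
    · · · · · · · · ·
    · · · · · · · · ·

Answer: [36,10,22]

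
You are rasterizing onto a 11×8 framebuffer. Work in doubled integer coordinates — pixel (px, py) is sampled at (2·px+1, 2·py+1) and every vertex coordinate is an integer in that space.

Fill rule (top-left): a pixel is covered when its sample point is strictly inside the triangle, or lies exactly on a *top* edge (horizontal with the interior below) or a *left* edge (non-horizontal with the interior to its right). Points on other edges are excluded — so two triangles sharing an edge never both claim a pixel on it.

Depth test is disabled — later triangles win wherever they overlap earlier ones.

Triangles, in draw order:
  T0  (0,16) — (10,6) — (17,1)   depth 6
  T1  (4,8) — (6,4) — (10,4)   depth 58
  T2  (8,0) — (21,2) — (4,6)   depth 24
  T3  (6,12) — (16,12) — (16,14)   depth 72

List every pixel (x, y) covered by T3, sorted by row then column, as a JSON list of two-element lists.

T0:
  2·area = 20
  edge (0, 16)→(10, 6): d=(10,-10) top-left  bias=+0
  edge (10, 6)→(17, 1): d=(7,-5) top-left  bias=+0
  edge (17, 1)→(0, 16): d=(-17,15) right/bottom  bias=-1
    (7,0)@(15, 1): e=[0,-10,30] → .  [on edge]
    (8,0)@(17, 1): e=[20,0,0] → .  [on edge]
    (6,1)@(13, 3): e=[0,-6,26] → .  [on edge]
    (5,2)@(11, 5): e=[0,-2,22] → .  [on edge]
    (4,3)@(9, 7): e=[0,2,18] → X  [on edge]
    (5,3)@(11, 7): e=[20,12,-12] → .
    (3,4)@(7, 9): e=[0,6,14] → X  [on edge]
    (4,4)@(9, 9): e=[20,16,-16] → .
    (1,5)@(3, 11): e=[-20,0,40] → .  [on edge]
    (2,5)@(5, 11): e=[0,10,10] → X  [on edge]
    (3,5)@(7, 11): e=[20,20,-20] → .
    (1,6)@(3, 13): e=[0,14,6] → X  [on edge]
    (0,7)@(1, 15): e=[0,18,2] → X  [on edge]
  covered (5 px):
    . . . . . . . . . . .
    . . . . . . . . . . .
    . . . . . . . . . . .
    . . . . X . . . . . .
    . . . X . . . . . . .
    . . X . . . . . . . .
    . X . . . . . . . . .
    X . . . . . . . . . .
T1:
  2·area = 16
  edge (4, 8)→(6, 4): d=(2,-4) top-left  bias=+0
  edge (6, 4)→(10, 4): d=(4,0) top-left  bias=+0
  edge (10, 4)→(4, 8): d=(-6,4) right/bottom  bias=-1
    (3,2)@(7, 5): e=[6,4,6] → X
    (4,2)@(9, 5): e=[14,4,-2] → .
    (2,3)@(5, 7): e=[2,12,2] → X
    (3,3)@(7, 7): e=[10,12,-6] → .
    (2,4)@(5, 9): e=[6,20,-10] → .
  covered (2 px):
    . . . . . . . . . . .
    . . . . . . . . . . .
    . . . X . . . . . . .
    . . X . . . . . . . .
    . . . . . . . . . . .
    . . . . . . . . . . .
    . . . . . . . . . . .
    . . . . . . . . . . .
T2:
  2·area = 86
  edge (8, 0)→(21, 2): d=(13,2) right/bottom  bias=-1
  edge (21, 2)→(4, 6): d=(-17,4) right/bottom  bias=-1
  edge (4, 6)→(8, 0): d=(4,-6) top-left  bias=+0
    (4,0)@(9, 1): e=[11,65,10] → X
    (5,0)@(11, 1): e=[7,57,22] → X
    (6,0)@(13, 1): e=[3,49,34] → X
    (7,0)@(15, 1): e=[-1,41,46] → .
    (3,1)@(7, 3): e=[41,39,6] → X
    (7,1)@(15, 3): e=[25,7,54] → X
    (8,1)@(17, 3): e=[21,-1,66] → .
    (2,2)@(5, 5): e=[71,13,2] → X
    (4,2)@(9, 5): e=[63,-3,26] → .
    (5,2)@(11, 5): e=[59,-11,38] → .
    (6,2)@(13, 5): e=[55,-19,50] → .
    (7,2)@(15, 5): e=[51,-27,62] → .
  covered (10 px):
    . . . . X X X . . . .
    . . . X X X X X . . .
    . . X X . . . . . . .
    . . . . . . . . . . .
    . . . . . . . . . . .
    . . . . . . . . . . .
    . . . . . . . . . . .
    . . . . . . . . . . .
T3:
  2·area = 20
  edge (6, 12)→(16, 12): d=(10,0) top-left  bias=+0
  edge (16, 12)→(16, 14): d=(0,2) right/bottom  bias=-1
  edge (16, 14)→(6, 12): d=(-10,-2) top-left  bias=+0
    (0,5)@(1, 11): e=[-10,30,0] → .  [on edge]
    (5,6)@(11, 13): e=[10,10,0] → X  [on edge]
    (6,6)@(13, 13): e=[10,6,4] → X
    (7,6)@(15, 13): e=[10,2,8] → X
    (8,6)@(17, 13): e=[10,-2,12] → .
    (5,7)@(11, 15): e=[30,10,-20] → .
    (6,7)@(13, 15): e=[30,6,-16] → .
    (7,7)@(15, 15): e=[30,2,-12] → .
    (10,7)@(21, 15): e=[30,-10,0] → .  [on edge]
  covered (3 px):
    . . . . . . . . . . .
    . . . . . . . . . . .
    . . . . . . . . . . .
    . . . . . . . . . . .
    . . . . . . . . . . .
    . . . . . . . . . . .
    . . . . . X X X . . .
    . . . . . . . . . . .

Result: [[5,6],[6,6],[7,6]]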